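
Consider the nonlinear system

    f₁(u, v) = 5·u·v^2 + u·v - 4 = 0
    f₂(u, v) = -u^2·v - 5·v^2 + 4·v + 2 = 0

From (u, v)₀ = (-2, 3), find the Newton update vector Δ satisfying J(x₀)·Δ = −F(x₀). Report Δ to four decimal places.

At (-2, 3): F = (-100.0000, -43.0000).
Jacobian J = [[5·v^2 + v, 10·u·v + u], [-2·u·v, -u^2 - 10·v + 4]].
At the point, J = [[48.0000, -62.0000], [12.0000, -30.0000]] (det J = -696.0000).
Solving J·Δ = −F gives Δ = (0.4799, -1.2414).

(0.4799, -1.2414)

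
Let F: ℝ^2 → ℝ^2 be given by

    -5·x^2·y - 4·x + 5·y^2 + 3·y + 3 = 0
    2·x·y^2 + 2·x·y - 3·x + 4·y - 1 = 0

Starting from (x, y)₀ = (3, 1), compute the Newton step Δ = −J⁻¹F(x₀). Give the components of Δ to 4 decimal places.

At (3, 1): F = (-46.0000, 6.0000).
Jacobian J = [[-10·x·y - 4, -5·x^2 + 10·y + 3], [2·y^2 + 2·y - 3, 4·x·y + 2·x + 4]].
At the point, J = [[-34.0000, -32.0000], [1.0000, 22.0000]] (det J = -716.0000).
Solving J·Δ = −F gives Δ = (-1.1453, -0.2207).

(-1.1453, -0.2207)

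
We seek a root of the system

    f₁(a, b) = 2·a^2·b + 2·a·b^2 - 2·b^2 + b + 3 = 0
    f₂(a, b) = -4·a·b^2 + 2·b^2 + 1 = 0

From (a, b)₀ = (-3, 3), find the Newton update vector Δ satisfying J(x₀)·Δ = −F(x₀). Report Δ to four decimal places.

At (-3, 3): F = (-12.0000, 127.0000).
Jacobian J = [[4·a·b + 2·b^2, 2·a^2 + 4·a·b - 4·b + 1], [-4·b^2, -8·a·b + 4·b]].
At the point, J = [[-18.0000, -29.0000], [-36.0000, 84.0000]] (det J = -2556.0000).
Solving J·Δ = −F gives Δ = (1.0466, -1.0634).

(1.0466, -1.0634)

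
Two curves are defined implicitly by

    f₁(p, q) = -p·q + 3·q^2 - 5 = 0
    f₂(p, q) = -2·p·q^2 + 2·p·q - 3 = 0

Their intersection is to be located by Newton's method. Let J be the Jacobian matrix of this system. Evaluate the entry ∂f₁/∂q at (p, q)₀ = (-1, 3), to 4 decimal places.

∂f₁/∂q = -p + 6·q.
At (-1, 3) this is 19.0000.

19.0000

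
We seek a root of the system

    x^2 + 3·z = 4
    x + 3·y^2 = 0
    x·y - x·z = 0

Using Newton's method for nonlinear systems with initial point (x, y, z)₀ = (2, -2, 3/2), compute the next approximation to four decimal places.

(-0.5000, -1.0417, 3.3333)

At (2, -2, 3/2): F = (4.5000, 14.0000, -7.0000).
Jacobian J = [[2·x, 0, 3], [1, 6·y, 0], [y - z, x, -x]].
At the point, J = [[4.0000, 0.0000, 3.0000], [1.0000, -12.0000, 0.0000], [-3.5000, 2.0000, -2.0000]] (det J = -24.0000).
Solving J·Δ = −F gives Δ = (-2.5000, 0.9583, 1.8333).
Then the next iterate is (x, y, z)₁ = (-0.5000, -1.0417, 3.3333).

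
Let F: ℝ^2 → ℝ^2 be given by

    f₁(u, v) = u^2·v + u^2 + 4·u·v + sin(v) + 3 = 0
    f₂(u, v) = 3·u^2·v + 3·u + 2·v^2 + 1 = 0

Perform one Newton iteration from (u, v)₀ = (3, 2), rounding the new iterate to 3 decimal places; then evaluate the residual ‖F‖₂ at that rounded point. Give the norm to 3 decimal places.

55.970

At (3, 2): F = (54.90930, 72.000).
Jacobian J = [[2·u·v + 2·u + 4·v, u^2 + 4·u + cos(v)], [6·u·v + 3, 3·u^2 + 4·v]].
At the point, J = [[26.000, 20.58385], [39.000, 35.000]] (det J = 107.22973).
Solving J·Δ = −F gives Δ = (-4.101, 2.513).
Then the next iterate is (u, v)₁ = (-1.101, 4.513).
Re-evaluating at (-1.101, 4.513): F = (-11.17258, 54.84333), so ‖F‖₂ = 55.970.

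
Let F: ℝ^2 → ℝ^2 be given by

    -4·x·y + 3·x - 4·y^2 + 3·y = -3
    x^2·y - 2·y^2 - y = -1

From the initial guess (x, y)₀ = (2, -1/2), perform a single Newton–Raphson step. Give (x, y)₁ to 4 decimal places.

At (2, -1/2): F = (10.5000, -1.0000).
Jacobian J = [[-4·y + 3, -4·x - 8·y + 3], [2·x·y, x^2 - 4·y - 1]].
At the point, J = [[5.0000, -1.0000], [-2.0000, 5.0000]] (det J = 23.0000).
Solving J·Δ = −F gives Δ = (-2.2391, -0.6957).
Then the next iterate is (x, y)₁ = (-0.2391, -1.1957).

(-0.2391, -1.1957)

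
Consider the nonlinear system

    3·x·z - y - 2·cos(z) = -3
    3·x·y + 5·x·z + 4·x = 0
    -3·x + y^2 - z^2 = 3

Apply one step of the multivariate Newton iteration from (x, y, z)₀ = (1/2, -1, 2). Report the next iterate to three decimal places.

(0.398, -0.529, -0.034)

At (1/2, -1, 2): F = (7.83229, 5.500, -7.500).
Jacobian J = [[3·z, -1, 3·x + 2·sin(z)], [3·y + 5·z + 4, 3·x, 5·x], [-3, 2·y, -2·z]].
At the point, J = [[6.000, -1.000, 3.31859], [11.000, 1.500, 2.500], [-3.000, -2.000, -4.000]] (det J = -100.57541).
Solving J·Δ = −F gives Δ = (-0.102, 0.471, -2.034).
Then the next iterate is (x, y, z)₁ = (0.398, -0.529, -0.034).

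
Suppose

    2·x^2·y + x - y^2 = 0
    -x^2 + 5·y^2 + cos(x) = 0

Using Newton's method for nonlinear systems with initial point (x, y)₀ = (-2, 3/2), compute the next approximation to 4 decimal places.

At (-2, 3/2): F = (7.7500, 6.833853).
Jacobian J = [[4·x·y + 1, 2·x^2 - 2·y], [-2·x - sin(x), 10·y]].
At the point, J = [[-11.0000, 5.0000], [4.909297, 15.0000]] (det J = -189.546487).
Solving J·Δ = −F gives Δ = (0.4330, -0.5973).
Then the next iterate is (x, y)₁ = (-1.5670, 0.9027).

(-1.5670, 0.9027)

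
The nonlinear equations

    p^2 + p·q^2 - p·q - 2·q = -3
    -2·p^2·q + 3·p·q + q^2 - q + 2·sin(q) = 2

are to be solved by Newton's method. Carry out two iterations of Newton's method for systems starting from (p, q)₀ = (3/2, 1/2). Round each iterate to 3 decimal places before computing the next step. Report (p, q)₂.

(11.134, -12.198)

At (3/2, 1/2): F = (3.875, -1.29115).
Jacobian J = [[2·p + q^2 - q, 2·p·q - p - 2], [-4·p·q + 3·q, -2·p^2 + 3·p + 2·q + 2·cos(q) - 1]].
At the point, J = [[2.750, -2.000], [-1.500, 1.75517]] (det J = 1.82670).
Solving J·Δ = −F gives Δ = (-2.310, -1.238).
Then the next iterate is (p, q)₁ = (-0.810, -0.738).
Round to (-0.810, -0.738) and repeat: F = (4.09316, 0.69877), J = [[-0.33736, 0.00556], [-4.60512, -4.73857]].
Δ = (11.944, -11.460), so (p, q)₂ = (11.134, -12.198).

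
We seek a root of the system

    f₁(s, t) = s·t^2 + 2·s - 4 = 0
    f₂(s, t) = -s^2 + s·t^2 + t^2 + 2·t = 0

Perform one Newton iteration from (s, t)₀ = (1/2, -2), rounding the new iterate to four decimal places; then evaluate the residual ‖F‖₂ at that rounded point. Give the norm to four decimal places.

At (1/2, -2): F = (-1.0000, 1.7500).
Jacobian J = [[t^2 + 2, 2·s·t], [-2·s + t^2, 2·s·t + 2·t + 2]].
At the point, J = [[6.0000, -2.0000], [3.0000, -4.0000]] (det J = -18.0000).
Solving J·Δ = −F gives Δ = (0.4167, 0.7500).
Then the next iterate is (s, t)₁ = (0.9167, -1.2500).
Re-evaluating at (0.9167, -1.2500): F = (-0.734256, -0.345495), so ‖F‖₂ = 0.8115.

0.8115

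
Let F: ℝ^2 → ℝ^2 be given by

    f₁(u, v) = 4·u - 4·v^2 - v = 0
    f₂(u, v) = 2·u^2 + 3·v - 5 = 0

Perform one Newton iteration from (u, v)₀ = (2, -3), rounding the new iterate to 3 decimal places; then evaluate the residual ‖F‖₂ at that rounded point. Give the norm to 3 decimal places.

4.201

At (2, -3): F = (-25.000, -6.000).
Jacobian J = [[4, -8·v - 1], [4·u, 3]].
At the point, J = [[4.000, 23.000], [8.000, 3.000]] (det J = -172.000).
Solving J·Δ = −F gives Δ = (0.366, 1.023).
Then the next iterate is (u, v)₁ = (2.366, -1.977).
Re-evaluating at (2.366, -1.977): F = (-4.19312, 0.26491), so ‖F‖₂ = 4.201.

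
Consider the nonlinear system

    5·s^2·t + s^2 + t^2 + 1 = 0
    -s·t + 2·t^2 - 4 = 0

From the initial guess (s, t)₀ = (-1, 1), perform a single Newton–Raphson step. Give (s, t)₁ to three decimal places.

At (-1, 1): F = (8.000, -1.000).
Jacobian J = [[10·s·t + 2·s, 5·s^2 + 2·t], [-t, -s + 4·t]].
At the point, J = [[-12.000, 7.000], [-1.000, 5.000]] (det J = -53.000).
Solving J·Δ = −F gives Δ = (0.887, 0.377).
Then the next iterate is (s, t)₁ = (-0.113, 1.377).

(-0.113, 1.377)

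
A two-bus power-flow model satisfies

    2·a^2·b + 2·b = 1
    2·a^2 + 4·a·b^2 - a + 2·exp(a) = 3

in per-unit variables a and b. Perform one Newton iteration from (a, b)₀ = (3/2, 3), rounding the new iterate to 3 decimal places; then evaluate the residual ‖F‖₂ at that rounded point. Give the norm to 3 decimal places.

At (3/2, 3): F = (18.500, 62.96338).
Jacobian J = [[4·a·b, 2·a^2 + 2], [4·a + 4·b^2 + 2·exp(a) - 1, 8·a·b]].
At the point, J = [[18.000, 6.500], [49.96338, 36.000]] (det J = 323.23804).
Solving J·Δ = −F gives Δ = (-0.794, -0.647).
Then the next iterate is (a, b)₁ = (0.706, 2.353).
Re-evaluating at (0.706, 2.353): F = (6.05164, 16.97800), so ‖F‖₂ = 18.024.

18.024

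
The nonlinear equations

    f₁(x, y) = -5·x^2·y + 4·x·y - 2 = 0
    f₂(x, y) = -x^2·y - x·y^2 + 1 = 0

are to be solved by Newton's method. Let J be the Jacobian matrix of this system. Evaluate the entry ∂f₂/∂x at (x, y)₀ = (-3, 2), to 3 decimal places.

8.000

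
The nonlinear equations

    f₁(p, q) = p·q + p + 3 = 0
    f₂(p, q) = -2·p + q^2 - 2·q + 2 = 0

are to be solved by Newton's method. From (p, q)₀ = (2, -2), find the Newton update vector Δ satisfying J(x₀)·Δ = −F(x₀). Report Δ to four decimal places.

(1.8000, 0.4000)

At (2, -2): F = (1.0000, 6.0000).
Jacobian J = [[q + 1, p], [-2, 2·q - 2]].
At the point, J = [[-1.0000, 2.0000], [-2.0000, -6.0000]] (det J = 10.0000).
Solving J·Δ = −F gives Δ = (1.8000, 0.4000).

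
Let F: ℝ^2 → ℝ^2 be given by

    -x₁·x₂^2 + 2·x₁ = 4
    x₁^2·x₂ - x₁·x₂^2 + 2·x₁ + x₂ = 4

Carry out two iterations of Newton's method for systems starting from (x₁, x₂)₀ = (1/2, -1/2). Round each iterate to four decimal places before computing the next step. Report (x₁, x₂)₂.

(1.7441, 0.1095)

At (1/2, -1/2): F = (-3.1250, -3.7500).
Jacobian J = [[-x₂^2 + 2, -2·x₁·x₂], [2·x₁·x₂ - x₂^2 + 2, x₁^2 - 2·x₁·x₂ + 1]].
At the point, J = [[1.7500, 0.5000], [1.2500, 1.7500]] (det J = 2.4375).
Solving J·Δ = −F gives Δ = (1.4744, 1.0897).
Then the next iterate is (x₁, x₂)₁ = (1.9744, 0.5897).
Round to (1.9744, 0.5897) and repeat: F = (-0.737790, 2.150711), J = [[1.652254, -2.328607], [3.980861, 2.569648]].
Δ = (-0.2303, -0.4802), so (x₁, x₂)₂ = (1.7441, 0.1095).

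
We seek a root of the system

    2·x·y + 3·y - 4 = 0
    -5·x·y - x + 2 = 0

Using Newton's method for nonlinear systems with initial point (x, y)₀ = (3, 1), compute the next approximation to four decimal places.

(0.1250, 1.0833)

At (3, 1): F = (5.0000, -16.0000).
Jacobian J = [[2·y, 2·x + 3], [-5·y - 1, -5·x]].
At the point, J = [[2.0000, 9.0000], [-6.0000, -15.0000]] (det J = 24.0000).
Solving J·Δ = −F gives Δ = (-2.8750, 0.0833).
Then the next iterate is (x, y)₁ = (0.1250, 1.0833).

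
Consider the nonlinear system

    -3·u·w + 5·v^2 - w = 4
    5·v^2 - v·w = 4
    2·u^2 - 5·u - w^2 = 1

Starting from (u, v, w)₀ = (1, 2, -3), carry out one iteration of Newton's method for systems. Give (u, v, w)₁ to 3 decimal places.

At (1, 2, -3): F = (28.000, 22.000, -13.000).
Jacobian J = [[-3·w, 10·v, -3·u - 1], [0, 10·v - w, -v], [4·u - 5, 0, -2·w]].
At the point, J = [[9.000, 20.000, -4.000], [0.000, 23.000, -2.000], [-1.000, 0.000, 6.000]] (det J = 1190.000).
Solving J·Δ = −F gives Δ = (-0.461, -0.775, 2.090).
Then the next iterate is (u, v, w)₁ = (0.539, 1.225, -0.910).

(0.539, 1.225, -0.910)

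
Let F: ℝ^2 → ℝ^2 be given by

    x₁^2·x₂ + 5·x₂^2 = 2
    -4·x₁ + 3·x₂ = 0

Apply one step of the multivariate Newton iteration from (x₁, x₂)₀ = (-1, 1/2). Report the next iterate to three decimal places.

At (-1, 1/2): F = (-0.250, 5.500).
Jacobian J = [[2·x₁·x₂, x₁^2 + 10·x₂], [-4, 3]].
At the point, J = [[-1.000, 6.000], [-4.000, 3.000]] (det J = 21.000).
Solving J·Δ = −F gives Δ = (1.607, 0.310).
Then the next iterate is (x₁, x₂)₁ = (0.607, 0.810).

(0.607, 0.810)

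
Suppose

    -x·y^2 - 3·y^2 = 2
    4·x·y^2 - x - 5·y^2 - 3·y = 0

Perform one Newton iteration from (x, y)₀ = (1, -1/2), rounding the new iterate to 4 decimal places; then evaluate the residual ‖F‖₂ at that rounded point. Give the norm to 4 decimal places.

4.5101

At (1, -1/2): F = (-3.0000, 0.2500).
Jacobian J = [[-y^2, -2·x·y - 6·y], [4·y^2 - 1, 8·x·y - 10·y - 3]].
At the point, J = [[-0.2500, 4.0000], [0.0000, -2.0000]] (det J = 0.5000).
Solving J·Δ = −F gives Δ = (-10.0000, 0.1250).
Then the next iterate is (x, y)₁ = (-9.0000, -0.3750).
Re-evaluating at (-9.0000, -0.3750): F = (-1.156250, 4.359375), so ‖F‖₂ = 4.5101.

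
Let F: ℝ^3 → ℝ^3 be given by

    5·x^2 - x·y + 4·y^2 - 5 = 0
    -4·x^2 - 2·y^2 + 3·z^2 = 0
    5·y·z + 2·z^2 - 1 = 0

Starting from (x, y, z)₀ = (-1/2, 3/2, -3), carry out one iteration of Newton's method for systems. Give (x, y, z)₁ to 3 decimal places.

(-1.048, 0.735, -1.672)

At (-1/2, 3/2, -3): F = (6.000, 21.500, -5.500).
Jacobian J = [[10·x - y, -x + 8·y, 0], [-8·x, -4·y, 6·z], [0, 5·z, 5·y + 4·z]].
At the point, J = [[-6.500, 12.500, 0.000], [4.000, -6.000, -18.000], [0.000, -15.000, -4.500]] (det J = 1804.500).
Solving J·Δ = −F gives Δ = (-0.548, -0.765, 1.328).
Then the next iterate is (x, y, z)₁ = (-1.048, 0.735, -1.672).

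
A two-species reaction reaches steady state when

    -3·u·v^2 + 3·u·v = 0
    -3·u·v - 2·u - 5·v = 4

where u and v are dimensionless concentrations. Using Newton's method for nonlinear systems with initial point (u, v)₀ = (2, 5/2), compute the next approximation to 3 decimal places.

At (2, 5/2): F = (-22.500, -35.500).
Jacobian J = [[-3·v^2 + 3·v, -6·u·v + 3·u], [-3·v - 2, -3·u - 5]].
At the point, J = [[-11.250, -24.000], [-9.500, -11.000]] (det J = -104.250).
Solving J·Δ = −F gives Δ = (-5.799, 1.781).
Then the next iterate is (u, v)₁ = (-3.799, 4.281).

(-3.799, 4.281)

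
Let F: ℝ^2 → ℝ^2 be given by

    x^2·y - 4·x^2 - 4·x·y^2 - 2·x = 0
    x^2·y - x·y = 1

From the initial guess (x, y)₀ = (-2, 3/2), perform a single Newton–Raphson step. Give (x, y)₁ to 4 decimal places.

At (-2, 3/2): F = (12.0000, 8.0000).
Jacobian J = [[2·x·y - 8·x - 4·y^2 - 2, x^2 - 8·x·y], [2·x·y - y, x^2 - x]].
At the point, J = [[-1.0000, 28.0000], [-7.5000, 6.0000]] (det J = 204.0000).
Solving J·Δ = −F gives Δ = (0.7451, -0.4020).
Then the next iterate is (x, y)₁ = (-1.2549, 1.0980).

(-1.2549, 1.0980)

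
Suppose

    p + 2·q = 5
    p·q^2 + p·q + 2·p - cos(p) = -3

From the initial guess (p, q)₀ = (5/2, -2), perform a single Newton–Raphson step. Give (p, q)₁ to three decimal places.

(3.767, 0.617)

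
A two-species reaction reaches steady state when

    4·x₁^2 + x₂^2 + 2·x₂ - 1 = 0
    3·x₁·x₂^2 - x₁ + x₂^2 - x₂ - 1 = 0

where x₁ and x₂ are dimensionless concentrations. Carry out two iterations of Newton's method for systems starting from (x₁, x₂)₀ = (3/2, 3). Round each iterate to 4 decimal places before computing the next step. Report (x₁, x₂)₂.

(-0.7484, 1.1735)

At (3/2, 3): F = (23.0000, 44.0000).
Jacobian J = [[8·x₁, 2·x₂ + 2], [3·x₂^2 - 1, 6·x₁·x₂ + 2·x₂ - 1]].
At the point, J = [[12.0000, 8.0000], [26.0000, 32.0000]] (det J = 176.0000).
Solving J·Δ = −F gives Δ = (-2.1818, 0.3977).
Then the next iterate is (x₁, x₂)₁ = (-0.6818, 3.3977).
Round to (-0.6818, 3.3977) and repeat: F = (19.199170, -15.784379), J = [[-5.4544, 8.7954], [33.633096, -8.103911]].
Δ = (-0.0666, -2.2242), so (x₁, x₂)₂ = (-0.7484, 1.1735).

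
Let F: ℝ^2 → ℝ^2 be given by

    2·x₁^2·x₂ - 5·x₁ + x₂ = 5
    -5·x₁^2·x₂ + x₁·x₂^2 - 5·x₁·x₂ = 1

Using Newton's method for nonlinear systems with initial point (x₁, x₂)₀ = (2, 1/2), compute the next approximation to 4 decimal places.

At (2, 1/2): F = (-10.5000, -15.5000).
Jacobian J = [[4·x₁·x₂ - 5, 2·x₁^2 + 1], [-10·x₁·x₂ + x₂^2 - 5·x₂, -5·x₁^2 + 2·x₁·x₂ - 5·x₁]].
At the point, J = [[-1.0000, 9.0000], [-12.2500, -28.0000]] (det J = 138.2500).
Solving J·Δ = −F gives Δ = (-3.1356, 0.8183).
Then the next iterate is (x₁, x₂)₁ = (-1.1356, 1.3183).

(-1.1356, 1.3183)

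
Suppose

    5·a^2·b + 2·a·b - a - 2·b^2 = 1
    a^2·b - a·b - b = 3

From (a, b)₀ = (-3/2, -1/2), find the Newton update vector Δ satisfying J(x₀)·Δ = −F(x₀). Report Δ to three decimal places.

At (-3/2, -1/2): F = (-4.125, -4.375).
Jacobian J = [[10·a·b + 2·b - 1, 5·a^2 + 2·a - 4·b], [2·a·b - b, a^2 - a - 1]].
At the point, J = [[5.500, 10.250], [2.000, 2.750]] (det J = -5.375).
Solving J·Δ = −F gives Δ = (6.233, -2.942).

(6.233, -2.942)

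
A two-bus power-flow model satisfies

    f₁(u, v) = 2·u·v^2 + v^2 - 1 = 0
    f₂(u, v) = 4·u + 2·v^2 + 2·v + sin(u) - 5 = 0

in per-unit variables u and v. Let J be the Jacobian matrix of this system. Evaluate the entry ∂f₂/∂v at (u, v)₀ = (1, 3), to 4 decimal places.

14.0000

∂f₂/∂v = 4·v + 2.
At (1, 3) this is 14.0000.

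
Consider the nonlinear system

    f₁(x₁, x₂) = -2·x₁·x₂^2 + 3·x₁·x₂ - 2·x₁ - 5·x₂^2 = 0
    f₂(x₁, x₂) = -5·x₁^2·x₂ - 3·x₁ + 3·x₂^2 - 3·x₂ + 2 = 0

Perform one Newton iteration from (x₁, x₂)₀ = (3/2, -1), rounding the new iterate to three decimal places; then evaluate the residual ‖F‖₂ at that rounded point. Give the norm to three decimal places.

At (3/2, -1): F = (-15.500, 14.750).
Jacobian J = [[-2·x₂^2 + 3·x₂ - 2, -4·x₁·x₂ + 3·x₁ - 10·x₂], [-10·x₁·x₂ - 3, -5·x₁^2 + 6·x₂ - 3]].
At the point, J = [[-7.000, 20.500], [12.000, -20.250]] (det J = -104.250).
Solving J·Δ = −F gives Δ = (0.110, 0.794).
Then the next iterate is (x₁, x₂)₁ = (1.610, -0.206).
Re-evaluating at (1.610, -0.206): F = (-4.56380, 0.58517), so ‖F‖₂ = 4.601.

4.601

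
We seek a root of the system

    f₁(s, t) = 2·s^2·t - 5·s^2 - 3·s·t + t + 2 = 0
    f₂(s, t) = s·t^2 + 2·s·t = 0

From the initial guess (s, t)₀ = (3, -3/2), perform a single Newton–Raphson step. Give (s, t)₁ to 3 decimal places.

At (3, -3/2): F = (-58.000, -2.250).
Jacobian J = [[4·s·t - 10·s - 3·t, 2·s^2 - 3·s + 1], [t^2 + 2·t, 2·s·t + 2·s]].
At the point, J = [[-43.500, 10.000], [-0.750, -3.000]] (det J = 138.000).
Solving J·Δ = −F gives Δ = (-1.424, -0.394).
Then the next iterate is (s, t)₁ = (1.576, -1.894).

(1.576, -1.894)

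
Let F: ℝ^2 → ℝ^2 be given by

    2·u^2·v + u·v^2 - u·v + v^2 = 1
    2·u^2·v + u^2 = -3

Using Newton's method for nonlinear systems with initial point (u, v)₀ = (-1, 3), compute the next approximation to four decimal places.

(-0.5333, 1.2667)

At (-1, 3): F = (8.0000, 10.0000).
Jacobian J = [[4·u·v + v^2 - v, 2·u^2 + 2·u·v - u + 2·v], [4·u·v + 2·u, 2·u^2]].
At the point, J = [[-6.0000, 3.0000], [-14.0000, 2.0000]] (det J = 30.0000).
Solving J·Δ = −F gives Δ = (0.4667, -1.7333).
Then the next iterate is (u, v)₁ = (-0.5333, 1.2667).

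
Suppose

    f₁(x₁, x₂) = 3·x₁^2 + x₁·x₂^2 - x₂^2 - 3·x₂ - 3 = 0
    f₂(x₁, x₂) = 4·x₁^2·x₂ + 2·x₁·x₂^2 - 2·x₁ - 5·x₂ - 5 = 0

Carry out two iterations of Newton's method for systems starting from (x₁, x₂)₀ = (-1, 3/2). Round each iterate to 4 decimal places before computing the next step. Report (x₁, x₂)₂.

(-1.6629, 0.9636)

At (-1, 3/2): F = (-9.0000, -9.0000).
Jacobian J = [[6·x₁ + x₂^2, 2·x₁·x₂ - 2·x₂ - 3], [8·x₁·x₂ + 2·x₂^2 - 2, 4·x₁^2 + 4·x₁·x₂ - 5]].
At the point, J = [[-3.7500, -9.0000], [-9.5000, -7.0000]] (det J = -59.2500).
Solving J·Δ = −F gives Δ = (-0.3038, -0.8734).
Then the next iterate is (x₁, x₂)₁ = (-1.3038, 0.6266).
Round to (-1.3038, 0.6266) and repeat: F = (-0.684652, -2.288600), J = [[-7.430172, -5.887122], [-7.750434, -1.468267]].
Δ = (-0.3591, 0.3370), so (x₁, x₂)₂ = (-1.6629, 0.9636).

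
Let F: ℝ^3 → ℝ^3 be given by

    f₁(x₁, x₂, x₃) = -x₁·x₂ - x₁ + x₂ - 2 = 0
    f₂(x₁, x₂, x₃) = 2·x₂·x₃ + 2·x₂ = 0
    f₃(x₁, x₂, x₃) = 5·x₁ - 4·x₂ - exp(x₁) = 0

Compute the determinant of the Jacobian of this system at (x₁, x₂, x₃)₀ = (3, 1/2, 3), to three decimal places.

24.171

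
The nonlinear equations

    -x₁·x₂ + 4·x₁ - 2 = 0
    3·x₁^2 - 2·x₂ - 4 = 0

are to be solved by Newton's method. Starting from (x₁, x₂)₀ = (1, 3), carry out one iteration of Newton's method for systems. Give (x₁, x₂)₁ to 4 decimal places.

(2.2500, 3.2500)

At (1, 3): F = (-1.0000, -7.0000).
Jacobian J = [[-x₂ + 4, -x₁], [6·x₁, -2]].
At the point, J = [[1.0000, -1.0000], [6.0000, -2.0000]] (det J = 4.0000).
Solving J·Δ = −F gives Δ = (1.2500, 0.2500).
Then the next iterate is (x₁, x₂)₁ = (2.2500, 3.2500).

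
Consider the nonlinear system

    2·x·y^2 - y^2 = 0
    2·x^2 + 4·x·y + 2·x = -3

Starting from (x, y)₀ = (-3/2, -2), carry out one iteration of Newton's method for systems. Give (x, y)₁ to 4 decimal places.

(-0.3333, -1.5833)

At (-3/2, -2): F = (-16.0000, 16.5000).
Jacobian J = [[2·y^2, 4·x·y - 2·y], [4·x + 4·y + 2, 4·x]].
At the point, J = [[8.0000, 16.0000], [-12.0000, -6.0000]] (det J = 144.0000).
Solving J·Δ = −F gives Δ = (1.1667, 0.4167).
Then the next iterate is (x, y)₁ = (-0.3333, -1.5833).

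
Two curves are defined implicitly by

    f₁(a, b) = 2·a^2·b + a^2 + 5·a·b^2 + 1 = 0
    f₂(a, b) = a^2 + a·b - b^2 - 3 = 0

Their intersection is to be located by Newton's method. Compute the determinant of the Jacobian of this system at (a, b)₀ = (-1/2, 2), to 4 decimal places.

-58.0000

J = [[4·a·b + 2·a + 5·b^2, 2·a^2 + 10·a·b], [2·a + b, a - 2·b]].
At the point, J = [[15.0000, -9.5000], [1.0000, -4.5000]].
det J = -58.0000.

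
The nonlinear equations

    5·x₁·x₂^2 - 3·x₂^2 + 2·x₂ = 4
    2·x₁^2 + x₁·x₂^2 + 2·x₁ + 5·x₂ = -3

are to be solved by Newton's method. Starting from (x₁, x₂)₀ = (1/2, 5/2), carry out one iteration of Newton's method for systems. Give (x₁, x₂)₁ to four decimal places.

At (1/2, 5/2): F = (-2.1250, 20.1250).
Jacobian J = [[5·x₂^2, 10·x₁·x₂ - 6·x₂ + 2], [4·x₁ + x₂^2 + 2, 2·x₁·x₂ + 5]].
At the point, J = [[31.2500, -0.5000], [10.2500, 7.5000]] (det J = 239.5000).
Solving J·Δ = −F gives Δ = (0.0245, -2.7169).
Then the next iterate is (x₁, x₂)₁ = (0.5245, -0.2169).

(0.5245, -0.2169)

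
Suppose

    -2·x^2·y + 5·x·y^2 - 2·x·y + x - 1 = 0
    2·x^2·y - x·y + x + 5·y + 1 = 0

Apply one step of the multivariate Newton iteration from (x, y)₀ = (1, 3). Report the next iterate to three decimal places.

At (1, 3): F = (33.000, 20.000).
Jacobian J = [[-4·x·y + 5·y^2 - 2·y + 1, -2·x^2 + 10·x·y - 2·x], [4·x·y - y + 1, 2·x^2 - x + 5]].
At the point, J = [[28.000, 26.000], [10.000, 6.000]] (det J = -92.000).
Solving J·Δ = −F gives Δ = (-3.500, 2.500).
Then the next iterate is (x, y)₁ = (-2.500, 5.500).

(-2.500, 5.500)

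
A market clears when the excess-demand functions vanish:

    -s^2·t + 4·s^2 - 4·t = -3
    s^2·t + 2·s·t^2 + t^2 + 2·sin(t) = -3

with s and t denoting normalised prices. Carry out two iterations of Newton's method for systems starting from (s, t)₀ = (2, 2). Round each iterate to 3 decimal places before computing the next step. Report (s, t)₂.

(0.197, 0.571)

At (2, 2): F = (3.000, 32.81859).
Jacobian J = [[-2·s·t + 8·s, -s^2 - 4], [2·s·t + 2·t^2, s^2 + 4·s·t + 2·t + 2·cos(t)]].
At the point, J = [[8.000, -8.000], [16.000, 23.16771]] (det J = 313.34165).
Solving J·Δ = −F gives Δ = (-1.060, -0.685).
Then the next iterate is (s, t)₁ = (0.940, 1.315).
Round to (0.940, 1.315) and repeat: F = (0.11247, 11.07703), J = [[5.04780, -4.88360], [5.93065, 8.96403]].
Δ = (-0.743, -0.744), so (s, t)₂ = (0.197, 0.571).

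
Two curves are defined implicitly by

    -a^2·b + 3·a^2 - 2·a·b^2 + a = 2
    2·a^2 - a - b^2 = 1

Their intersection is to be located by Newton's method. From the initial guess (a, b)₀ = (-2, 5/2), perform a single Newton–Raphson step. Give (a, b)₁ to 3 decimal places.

(-1.248, 1.697)

At (-2, 5/2): F = (23.000, 2.750).
Jacobian J = [[-2·a·b + 6·a - 2·b^2 + 1, -a^2 - 4·a·b], [4·a - 1, -2·b]].
At the point, J = [[-13.500, 16.000], [-9.000, -5.000]] (det J = 211.500).
Solving J·Δ = −F gives Δ = (0.752, -0.803).
Then the next iterate is (a, b)₁ = (-1.248, 1.697).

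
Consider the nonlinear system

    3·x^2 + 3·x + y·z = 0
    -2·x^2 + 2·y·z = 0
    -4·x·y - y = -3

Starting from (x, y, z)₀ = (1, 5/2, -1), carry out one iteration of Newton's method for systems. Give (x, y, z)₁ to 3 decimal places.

At (1, 5/2, -1): F = (3.500, -7.000, -9.500).
Jacobian J = [[6·x + 3, z, y], [-4·x, 2·z, 2·y], [-4·y, -4·x - 1, 0]].
At the point, J = [[9.000, -1.000, 2.500], [-4.000, -2.000, 5.000], [-10.000, -5.000, 0.000]] (det J = 275.000).
Solving J·Δ = −F gives Δ = (-0.636, -0.627, 0.640).
Then the next iterate is (x, y, z)₁ = (0.364, 1.873, -0.360).

(0.364, 1.873, -0.360)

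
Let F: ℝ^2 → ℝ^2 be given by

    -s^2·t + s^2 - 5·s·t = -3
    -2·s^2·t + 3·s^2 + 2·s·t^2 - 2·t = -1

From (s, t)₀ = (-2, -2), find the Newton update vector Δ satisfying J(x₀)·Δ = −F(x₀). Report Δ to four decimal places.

At (-2, -2): F = (-5.0000, 17.0000).
Jacobian J = [[-2·s·t + 2·s - 5·t, -s^2 - 5·s], [-4·s·t + 6·s + 2·t^2, -2·s^2 + 4·s·t - 2]].
At the point, J = [[-2.0000, 6.0000], [-20.0000, 6.0000]] (det J = 108.0000).
Solving J·Δ = −F gives Δ = (1.2222, 1.2407).

(1.2222, 1.2407)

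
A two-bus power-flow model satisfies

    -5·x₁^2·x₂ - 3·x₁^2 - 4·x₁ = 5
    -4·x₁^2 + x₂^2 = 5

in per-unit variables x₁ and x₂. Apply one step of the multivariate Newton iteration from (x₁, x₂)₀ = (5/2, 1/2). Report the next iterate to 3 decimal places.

At (5/2, 1/2): F = (-49.375, -29.750).
Jacobian J = [[-10·x₁·x₂ - 6·x₁ - 4, -5·x₁^2], [-8·x₁, 2·x₂]].
At the point, J = [[-31.500, -31.250], [-20.000, 1.000]] (det J = -656.500).
Solving J·Δ = −F gives Δ = (-1.491, -0.077).
Then the next iterate is (x₁, x₂)₁ = (1.009, 0.423).

(1.009, 0.423)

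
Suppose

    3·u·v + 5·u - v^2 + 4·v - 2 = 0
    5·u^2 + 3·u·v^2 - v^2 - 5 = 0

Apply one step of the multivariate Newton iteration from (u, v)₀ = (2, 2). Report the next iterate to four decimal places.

(-7.6429, 15.6786)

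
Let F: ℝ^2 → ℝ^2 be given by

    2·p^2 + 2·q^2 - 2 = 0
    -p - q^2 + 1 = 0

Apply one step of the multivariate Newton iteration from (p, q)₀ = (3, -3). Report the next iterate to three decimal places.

(1.800, -1.367)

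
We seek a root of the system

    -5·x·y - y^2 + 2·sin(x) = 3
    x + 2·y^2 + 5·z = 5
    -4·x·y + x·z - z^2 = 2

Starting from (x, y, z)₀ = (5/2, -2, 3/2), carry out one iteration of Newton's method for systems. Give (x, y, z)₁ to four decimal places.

(-0.8563, -3.0575, -2.1207)

At (5/2, -2, 3/2): F = (19.196944, 13.0000, 19.5000).
Jacobian J = [[-5·y + 2·cos(x), -5·x - 2·y, 0], [1, 4·y, 5], [-4·y + z, -4·x, x - 2·z]].
At the point, J = [[8.397713, -8.5000, 0.0000], [1.0000, -8.0000, 5.0000], [9.5000, -10.0000, -0.5000]] (det J = 45.476490).
Solving J·Δ = −F gives Δ = (-3.3563, -1.0575, -3.6207).
Then the next iterate is (x, y, z)₁ = (-0.8563, -3.0575, -2.1207).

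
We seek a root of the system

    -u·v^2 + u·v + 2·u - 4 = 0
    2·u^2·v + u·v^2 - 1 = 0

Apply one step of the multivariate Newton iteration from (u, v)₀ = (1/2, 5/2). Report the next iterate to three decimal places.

(0.957, -0.337)

At (1/2, 5/2): F = (-4.875, 3.375).
Jacobian J = [[-v^2 + v + 2, -2·u·v + u], [4·u·v + v^2, 2·u^2 + 2·u·v]].
At the point, J = [[-1.750, -2.000], [11.250, 3.000]] (det J = 17.250).
Solving J·Δ = −F gives Δ = (0.457, -2.837).
Then the next iterate is (u, v)₁ = (0.957, -0.337).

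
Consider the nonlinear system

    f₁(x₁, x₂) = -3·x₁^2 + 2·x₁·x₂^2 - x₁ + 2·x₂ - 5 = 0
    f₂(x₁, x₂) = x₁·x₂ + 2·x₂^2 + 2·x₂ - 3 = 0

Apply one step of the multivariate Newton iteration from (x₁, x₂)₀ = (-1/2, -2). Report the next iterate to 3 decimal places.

At (-1/2, -2): F = (-13.250, 2.000).
Jacobian J = [[-6·x₁ + 2·x₂^2 - 1, 4·x₁·x₂ + 2], [x₂, x₁ + 4·x₂ + 2]].
At the point, J = [[10.000, 6.000], [-2.000, -6.500]] (det J = -53.000).
Solving J·Δ = −F gives Δ = (1.399, -0.123).
Then the next iterate is (x₁, x₂)₁ = (0.899, -2.123).

(0.899, -2.123)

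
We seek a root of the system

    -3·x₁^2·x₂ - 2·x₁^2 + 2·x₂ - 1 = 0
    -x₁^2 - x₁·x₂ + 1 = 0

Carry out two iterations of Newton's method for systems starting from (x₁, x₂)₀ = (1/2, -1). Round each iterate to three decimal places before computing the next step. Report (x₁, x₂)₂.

(0.620, 0.940)

At (1/2, -1): F = (-2.750, 1.250).
Jacobian J = [[-6·x₁·x₂ - 4·x₁, -3·x₁^2 + 2], [-2·x₁ - x₂, -x₁]].
At the point, J = [[1.000, 1.250], [0.000, -0.500]] (det J = -0.500).
Solving J·Δ = −F gives Δ = (-0.375, 2.500).
Then the next iterate is (x₁, x₂)₁ = (0.125, 1.500).
Round to (0.125, 1.500) and repeat: F = (1.89844, 0.79688), J = [[-1.625, 1.95312], [-1.750, -0.125]].
Δ = (0.495, -0.560), so (x₁, x₂)₂ = (0.620, 0.940).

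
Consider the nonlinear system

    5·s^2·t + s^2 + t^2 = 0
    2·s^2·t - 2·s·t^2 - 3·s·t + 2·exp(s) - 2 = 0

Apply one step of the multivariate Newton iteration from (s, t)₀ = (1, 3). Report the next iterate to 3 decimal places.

At (1, 3): F = (25.000, -17.56344).
Jacobian J = [[10·s·t + 2·s, 5·s^2 + 2·t], [4·s·t - 2·t^2 - 3·t + 2·exp(s), 2·s^2 - 4·s·t - 3·s]].
At the point, J = [[32.000, 11.000], [-9.56344, -13.000]] (det J = -310.80220).
Solving J·Δ = −F gives Δ = (-0.424, -1.039).
Then the next iterate is (s, t)₁ = (0.576, 1.961).

(0.576, 1.961)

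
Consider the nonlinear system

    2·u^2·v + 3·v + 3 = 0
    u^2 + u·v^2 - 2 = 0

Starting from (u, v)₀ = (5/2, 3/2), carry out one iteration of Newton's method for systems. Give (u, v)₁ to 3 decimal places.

At (5/2, 3/2): F = (26.250, 9.875).
Jacobian J = [[4·u·v, 2·u^2 + 3], [2·u + v^2, 2·u·v]].
At the point, J = [[15.000, 15.500], [7.250, 7.500]] (det J = 0.125).
Solving J·Δ = −F gives Δ = (-350.500, 337.500).
Then the next iterate is (u, v)₁ = (-348.000, 339.000).

(-348.000, 339.000)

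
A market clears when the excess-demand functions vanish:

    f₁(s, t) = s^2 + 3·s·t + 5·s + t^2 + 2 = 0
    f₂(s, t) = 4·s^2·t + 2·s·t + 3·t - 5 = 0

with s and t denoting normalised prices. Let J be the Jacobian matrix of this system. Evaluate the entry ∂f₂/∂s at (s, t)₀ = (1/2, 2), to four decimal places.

12.0000

∂f₂/∂s = 8·s·t + 2·t.
At (1/2, 2) this is 12.0000.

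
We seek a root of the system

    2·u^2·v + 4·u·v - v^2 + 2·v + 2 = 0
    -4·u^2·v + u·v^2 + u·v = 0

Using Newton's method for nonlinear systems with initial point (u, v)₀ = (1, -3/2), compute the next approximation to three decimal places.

At (1, -3/2): F = (-12.250, 6.750).
Jacobian J = [[4·u·v + 4·v, 2·u^2 + 4·u - 2·v + 2], [-8·u·v + v^2 + v, -4·u^2 + 2·u·v + u]].
At the point, J = [[-12.000, 11.000], [12.750, -6.000]] (det J = -68.250).
Solving J·Δ = −F gives Δ = (-0.011, 1.102).
Then the next iterate is (u, v)₁ = (0.989, -0.398).

(0.989, -0.398)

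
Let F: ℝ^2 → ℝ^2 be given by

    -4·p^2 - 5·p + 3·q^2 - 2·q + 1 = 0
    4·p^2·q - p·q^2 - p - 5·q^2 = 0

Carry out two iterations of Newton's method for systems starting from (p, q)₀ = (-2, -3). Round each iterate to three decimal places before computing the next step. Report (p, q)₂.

At (-2, -3): F = (28.000, -73.000).
Jacobian J = [[-8·p - 5, 6·q - 2], [8·p·q - q^2 - 1, 4·p^2 - 2·p·q - 10·q]].
At the point, J = [[11.000, -20.000], [38.000, 34.000]] (det J = 1134.000).
Solving J·Δ = −F gives Δ = (0.448, 1.646).
Then the next iterate is (p, q)₁ = (-1.552, -1.354).
Round to (-1.552, -1.354) and repeat: F = (7.33313, -17.81481), J = [[7.416, -10.124], [13.97795, 18.972]].
Δ = (0.146, 0.831), so (p, q)₂ = (-1.406, -0.523).

(-1.406, -0.523)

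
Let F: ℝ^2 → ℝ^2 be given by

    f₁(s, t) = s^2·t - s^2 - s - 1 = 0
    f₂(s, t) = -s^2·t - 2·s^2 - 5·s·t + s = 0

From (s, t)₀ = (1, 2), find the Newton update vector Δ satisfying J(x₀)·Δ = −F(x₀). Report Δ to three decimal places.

(-1.727, 2.727)

At (1, 2): F = (-1.000, -13.000).
Jacobian J = [[2·s·t - 2·s - 1, s^2], [-2·s·t - 4·s - 5·t + 1, -s^2 - 5·s]].
At the point, J = [[1.000, 1.000], [-17.000, -6.000]] (det J = 11.000).
Solving J·Δ = −F gives Δ = (-1.727, 2.727).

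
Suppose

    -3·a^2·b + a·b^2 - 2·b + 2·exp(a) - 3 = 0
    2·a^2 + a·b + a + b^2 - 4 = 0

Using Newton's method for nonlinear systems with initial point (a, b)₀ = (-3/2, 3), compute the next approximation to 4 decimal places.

At (-3/2, 3): F = (-42.303740, 3.5000).
Jacobian J = [[-6·a·b + b^2 + 2·exp(a), -3·a^2 + 2·a·b - 2], [4·a + b + 1, a + 2·b]].
At the point, J = [[36.446260, -17.7500], [-2.0000, 4.5000]] (det J = 128.508171).
Solving J·Δ = −F gives Δ = (0.9979, -0.3343).
Then the next iterate is (a, b)₁ = (-0.5021, 2.6657).

(-0.5021, 2.6657)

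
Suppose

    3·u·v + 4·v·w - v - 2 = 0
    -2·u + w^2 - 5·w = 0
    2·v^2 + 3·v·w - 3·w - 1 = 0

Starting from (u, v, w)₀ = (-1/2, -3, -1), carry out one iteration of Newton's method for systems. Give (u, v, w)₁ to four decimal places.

(-0.7645, -1.9271, 0.0756)

At (-1/2, -3, -1): F = (17.5000, 7.0000, 29.0000).
Jacobian J = [[3·v, 3·u + 4·w - 1, 4·v], [-2, 0, 2·w - 5], [0, 4·v + 3·w, 3·v - 3]].
At the point, J = [[-9.0000, -6.5000, -12.0000], [-2.0000, 0.0000, -7.0000], [0.0000, -15.0000, -12.0000]] (det J = 741.0000).
Solving J·Δ = −F gives Δ = (-0.2645, 1.0729, 1.0756).
Then the next iterate is (u, v, w)₁ = (-0.7645, -1.9271, 0.0756).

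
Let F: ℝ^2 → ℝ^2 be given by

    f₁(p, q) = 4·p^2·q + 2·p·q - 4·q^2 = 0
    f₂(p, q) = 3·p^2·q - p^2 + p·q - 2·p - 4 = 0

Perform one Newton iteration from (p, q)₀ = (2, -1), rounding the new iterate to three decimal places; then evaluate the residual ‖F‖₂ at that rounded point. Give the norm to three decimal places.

At (2, -1): F = (-24.000, -26.000).
Jacobian J = [[8·p·q + 2·q, 4·p^2 + 2·p - 8·q], [6·p·q - 2·p + q - 2, 3·p^2 + p]].
At the point, J = [[-18.000, 28.000], [-19.000, 14.000]] (det J = 280.000).
Solving J·Δ = −F gives Δ = (-1.400, -0.043).
Then the next iterate is (p, q)₁ = (0.600, -1.043).
Re-evaluating at (0.600, -1.043): F = (-7.10492, -7.31224), so ‖F‖₂ = 10.196.

10.196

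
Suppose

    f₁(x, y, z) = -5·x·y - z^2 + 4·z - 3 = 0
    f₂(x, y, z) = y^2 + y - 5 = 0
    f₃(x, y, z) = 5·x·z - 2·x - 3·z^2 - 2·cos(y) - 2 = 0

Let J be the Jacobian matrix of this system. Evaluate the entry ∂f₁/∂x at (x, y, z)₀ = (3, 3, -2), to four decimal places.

∂f₁/∂x = -5·y.
At (3, 3, -2) this is -15.0000.

-15.0000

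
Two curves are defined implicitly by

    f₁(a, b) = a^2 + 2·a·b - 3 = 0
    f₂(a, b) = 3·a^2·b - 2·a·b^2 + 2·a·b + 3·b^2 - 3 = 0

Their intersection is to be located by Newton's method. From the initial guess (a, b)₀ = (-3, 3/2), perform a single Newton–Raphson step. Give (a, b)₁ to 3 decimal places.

(-2.529, 0.764)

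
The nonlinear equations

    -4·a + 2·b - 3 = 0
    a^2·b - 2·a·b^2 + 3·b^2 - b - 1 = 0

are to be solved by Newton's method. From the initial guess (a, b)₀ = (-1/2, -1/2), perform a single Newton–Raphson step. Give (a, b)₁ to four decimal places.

At (-1/2, -1/2): F = (-2.0000, 0.3750).
Jacobian J = [[-4, 2], [2·a·b - 2·b^2, a^2 - 4·a·b + 6·b - 1]].
At the point, J = [[-4.0000, 2.0000], [0.0000, -4.7500]] (det J = 19.0000).
Solving J·Δ = −F gives Δ = (-0.4605, 0.0789).
Then the next iterate is (a, b)₁ = (-0.9605, -0.4211).

(-0.9605, -0.4211)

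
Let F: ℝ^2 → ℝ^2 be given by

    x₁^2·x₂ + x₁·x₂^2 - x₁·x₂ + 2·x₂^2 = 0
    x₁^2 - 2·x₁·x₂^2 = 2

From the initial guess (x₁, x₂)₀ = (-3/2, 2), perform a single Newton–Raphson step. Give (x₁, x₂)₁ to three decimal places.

At (-3/2, 2): F = (9.500, 12.250).
Jacobian J = [[2·x₁·x₂ + x₂^2 - x₂, x₁^2 + 2·x₁·x₂ - x₁ + 4·x₂], [2·x₁ - 2·x₂^2, -4·x₁·x₂]].
At the point, J = [[-4.000, 5.750], [-11.000, 12.000]] (det J = 15.250).
Solving J·Δ = −F gives Δ = (-2.857, -3.639).
Then the next iterate is (x₁, x₂)₁ = (-4.357, -1.639).

(-4.357, -1.639)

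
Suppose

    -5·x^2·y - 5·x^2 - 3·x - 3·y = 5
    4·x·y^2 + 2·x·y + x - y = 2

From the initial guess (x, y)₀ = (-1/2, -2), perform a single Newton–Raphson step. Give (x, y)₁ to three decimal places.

(0.207, -2.448)

At (-1/2, -2): F = (3.750, -6.500).
Jacobian J = [[-10·x·y - 10·x - 3, -5·x^2 - 3], [4·y^2 + 2·y + 1, 8·x·y + 2·x - 1]].
At the point, J = [[-8.000, -4.250], [13.000, 6.000]] (det J = 7.250).
Solving J·Δ = −F gives Δ = (0.707, -0.448).
Then the next iterate is (x, y)₁ = (0.207, -2.448).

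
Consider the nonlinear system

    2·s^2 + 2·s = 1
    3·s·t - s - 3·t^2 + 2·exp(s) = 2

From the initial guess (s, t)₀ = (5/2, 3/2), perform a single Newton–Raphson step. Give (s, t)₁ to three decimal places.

At (5/2, 3/2): F = (16.500, 24.36499).
Jacobian J = [[4·s + 2, 0], [3·t + 2·exp(s) - 1, 3·s - 6·t]].
At the point, J = [[12.000, 0.000], [27.86499, -1.500]] (det J = -18.000).
Solving J·Δ = −F gives Δ = (-1.375, -9.300).
Then the next iterate is (s, t)₁ = (1.125, -7.800).

(1.125, -7.800)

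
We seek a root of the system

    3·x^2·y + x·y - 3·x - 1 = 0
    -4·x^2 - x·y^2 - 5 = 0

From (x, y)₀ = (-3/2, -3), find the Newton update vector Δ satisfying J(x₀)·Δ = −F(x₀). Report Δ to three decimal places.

At (-3/2, -3): F = (-12.250, -0.500).
Jacobian J = [[6·x·y + y - 3, 3·x^2 + x], [-8·x - y^2, -2·x·y]].
At the point, J = [[21.000, 5.250], [3.000, -9.000]] (det J = -204.750).
Solving J·Δ = −F gives Δ = (0.551, 0.128).

(0.551, 0.128)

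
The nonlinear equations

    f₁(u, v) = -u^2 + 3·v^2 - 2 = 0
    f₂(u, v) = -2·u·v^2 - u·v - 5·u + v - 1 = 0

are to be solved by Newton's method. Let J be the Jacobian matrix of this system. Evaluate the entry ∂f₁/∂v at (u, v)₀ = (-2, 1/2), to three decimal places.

∂f₁/∂v = 6·v.
At (-2, 1/2) this is 3.000.

3.000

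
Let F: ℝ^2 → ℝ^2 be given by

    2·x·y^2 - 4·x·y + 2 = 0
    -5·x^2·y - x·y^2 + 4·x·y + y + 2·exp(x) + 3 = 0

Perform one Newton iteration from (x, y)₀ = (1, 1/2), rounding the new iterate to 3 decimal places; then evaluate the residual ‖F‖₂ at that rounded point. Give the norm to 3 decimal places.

At (1, 1/2): F = (0.500, 8.18656).
Jacobian J = [[2·y^2 - 4·y, 4·x·y - 4·x], [-10·x·y - y^2 + 4·y + 2·exp(x), -5·x^2 - 2·x·y + 4·x + 1]].
At the point, J = [[-1.500, -2.000], [2.18656, -1.000]] (det J = 5.87313).
Solving J·Δ = −F gives Δ = (-2.703, 2.277).
Then the next iterate is (x, y)₁ = (-1.703, 2.777).
Re-evaluating at (-1.703, 2.777): F = (-5.34922, -39.91198), so ‖F‖₂ = 40.269.

40.269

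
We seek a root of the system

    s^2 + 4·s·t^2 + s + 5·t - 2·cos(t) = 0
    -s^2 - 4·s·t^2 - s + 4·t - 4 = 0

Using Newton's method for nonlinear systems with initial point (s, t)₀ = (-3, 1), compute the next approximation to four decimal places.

(1.2727, 0.6331)

At (-3, 1): F = (-2.080605, 6.0000).
Jacobian J = [[2·s + 4·t^2 + 1, 8·s·t + 2·sin(t) + 5], [-2·s - 4·t^2 - 1, -8·s·t + 4]].
At the point, J = [[-1.0000, -17.317058], [1.0000, 28.0000]] (det J = -10.682942).
Solving J·Δ = −F gives Δ = (4.2727, -0.3669).
Then the next iterate is (s, t)₁ = (1.2727, 0.6331).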